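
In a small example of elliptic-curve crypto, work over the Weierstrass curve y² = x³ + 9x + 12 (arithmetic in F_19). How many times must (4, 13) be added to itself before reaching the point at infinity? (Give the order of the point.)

2P: tangent at (4, 13): λ = (3·4² + 9)/(2·13) ≡ 0/7. 7⁻¹ ≡ 11 (mod 19), so λ ≡ 0·11 ≡ 0.
  x = λ² - 4 - 4 = 0 - 8 ≡ 11; y = λ·(4 - 11) - 13 ≡ 6. → (11, 6)
3P: (11, 6) + (4, 13). λ = (13 - 6)/(4 - 11) ≡ 7/12 mod 19. 12⁻¹ ≡ 8 (mod 19), so λ ≡ 18.
  x = λ² - 11 - 4 = 324 - 15 ≡ 5; y = λ·(11 - 5) - 6 ≡ 7. → (5, 7)
4P: (5, 7) + (4, 13). λ = (13 - 7)/(4 - 5) ≡ 6/18 mod 19. 18⁻¹ ≡ 18 (mod 19) since 18·18 = 324 ≡ 1, so λ ≡ 13.
  x = λ² - 5 - 4 = 169 - 9 ≡ 8; y = λ·(5 - 8) - 7 ≡ 11. → (8, 11)
5P: (8, 11) + (4, 13). λ = (13 - 11)/(4 - 8) ≡ 2/15 mod 19. 15⁻¹ ≡ 14 (mod 19) since 15·14 = 210 ≡ 1, so λ ≡ 9.
  x = λ² - 8 - 4 = 81 - 12 ≡ 12; y = λ·(8 - 12) - 11 ≡ 10. → (12, 10)
6P: (12, 10) + (4, 13). λ = (13 - 10)/(4 - 12) ≡ 3/11 mod 19. 11⁻¹ ≡ 7 (mod 19), so λ ≡ 2.
  x = λ² - 12 - 4 = 4 - 16 ≡ 7; y = λ·(12 - 7) - 10 ≡ 0. → (7, 0)
7P: (7, 0) + (4, 13). λ = (13 - 0)/(4 - 7) ≡ 13/16 mod 19. 16⁻¹ ≡ 6 (mod 19), so λ ≡ 2.
  x = λ² - 7 - 4 = 4 - 11 ≡ 12; y = λ·(7 - 12) - 0 ≡ 9. → (12, 9)
8P: (12, 9) + (4, 13). λ = (13 - 9)/(4 - 12) ≡ 4/11 mod 19. 11⁻¹ ≡ 7 (mod 19) since 11·7 = 77 ≡ 1, so λ ≡ 9.
  x = λ² - 12 - 4 = 81 - 16 ≡ 8; y = λ·(12 - 8) - 9 ≡ 8. → (8, 8)
9P: (8, 8) + (4, 13). λ = (13 - 8)/(4 - 8) ≡ 5/15 mod 19. 15⁻¹ ≡ 14 (mod 19) since 15·14 = 210 ≡ 1, so λ ≡ 13.
  x = λ² - 8 - 4 = 169 - 12 ≡ 5; y = λ·(8 - 5) - 8 ≡ 12. → (5, 12)
10P: (5, 12) + (4, 13). λ = (13 - 12)/(4 - 5) ≡ 1/18 mod 19. 18⁻¹ ≡ 18 (mod 19), so λ ≡ 18.
  x = λ² - 5 - 4 = 324 - 9 ≡ 11; y = λ·(5 - 11) - 12 ≡ 13. → (11, 13)
11P: (11, 13) + (4, 13). λ = (13 - 13)/(4 - 11) ≡ 0/12 mod 19. 12⁻¹ ≡ 8 (mod 19) since 12·8 = 96 ≡ 1, so λ ≡ 0.
  x = λ² - 11 - 4 = 0 - 15 ≡ 4; y = λ·(11 - 4) - 13 ≡ 6. → (4, 6)
12P: (4, 6) + (4, 13): same x and y₁ ≡ -y₂, so the sum is the point at infinity.
12P = the point at infinity, so the order is 12.

12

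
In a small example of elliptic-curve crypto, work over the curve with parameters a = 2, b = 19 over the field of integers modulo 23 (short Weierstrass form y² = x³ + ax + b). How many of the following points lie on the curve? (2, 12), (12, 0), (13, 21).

1

(2, 12): 12² ≡ 6, rhs ≡ 8 → off.
(12, 0): 0² ≡ 0, rhs ≡ 0 → on.
(13, 21): 21² ≡ 4, rhs ≡ 11 → off.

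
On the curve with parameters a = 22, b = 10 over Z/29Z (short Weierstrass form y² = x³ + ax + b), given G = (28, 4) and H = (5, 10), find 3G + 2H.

(3, 4)

First 3G:
Repeated addition: build up to 3G.
2G: tangent at (28, 4): λ = (3·28² + 22)/(2·4) ≡ 25/8. 8⁻¹ ≡ 11 (mod 29), so λ ≡ 25·11 ≡ 14.
  x = λ² - 28 - 28 = 196 - 56 ≡ 24; y = λ·(28 - 24) - 4 ≡ 23. → (24, 23)
3G: (24, 23) + (28, 4). λ = (4 - 23)/(28 - 24) ≡ 10/4 mod 29. 4⁻¹ ≡ 22 (mod 29), so λ ≡ 17.
  x = λ² - 24 - 28 = 289 - 52 ≡ 5; y = λ·(24 - 5) - 23 ≡ 10. → (5, 10)
3G = (5, 10).
Next 2H:
Repeated addition: build up to 2H.
2H: tangent at (5, 10): λ = (3·5² + 22)/(2·10) ≡ 10/20. 20⁻¹ ≡ 16 (mod 29) since 20·16 = 320 ≡ 1, so λ ≡ 10·16 ≡ 15.
  x = λ² - 5 - 5 = 225 - 10 ≡ 12; y = λ·(5 - 12) - 10 ≡ 1. → (12, 1)
2H = (12, 1).
Finally 3G + 2H:
(5, 10) + (12, 1). λ = (1 - 10)/(12 - 5) ≡ 20/7 mod 29. 7⁻¹ ≡ 25 (mod 29), so λ ≡ 7.
  x = λ² - 5 - 12 = 49 - 17 ≡ 3; y = λ·(5 - 3) - 10 ≡ 4. → (3, 4)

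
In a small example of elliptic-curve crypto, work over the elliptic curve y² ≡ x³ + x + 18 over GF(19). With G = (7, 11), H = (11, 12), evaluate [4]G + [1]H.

(11, 7)

First 4G:
Repeated addition: build up to 4G.
2G: tangent at (7, 11): λ = (3·7² + 1)/(2·11) ≡ 15/3. 3⁻¹ ≡ 13 (mod 19) since 3·13 = 39 ≡ 1, so λ ≡ 15·13 ≡ 5.
  x = λ² - 7 - 7 = 25 - 14 ≡ 11; y = λ·(7 - 11) - 11 ≡ 7. → (11, 7)
3G: (11, 7) + (7, 11). λ = (11 - 7)/(7 - 11) ≡ 4/15 mod 19. 15⁻¹ ≡ 14 (mod 19) since 15·14 = 210 ≡ 1, so λ ≡ 18.
  x = λ² - 11 - 7 = 324 - 18 ≡ 2; y = λ·(11 - 2) - 7 ≡ 3. → (2, 3)
4G: (2, 3) + (7, 11). λ = (11 - 3)/(7 - 2) ≡ 8/5 mod 19. 5⁻¹ ≡ 4 (mod 19) since 5·4 = 20 ≡ 1, so λ ≡ 13.
  x = λ² - 2 - 7 = 169 - 9 ≡ 8; y = λ·(2 - 8) - 3 ≡ 14. → (8, 14)
4G = (8, 14).
Finally 4G + H:
(8, 14) + (11, 12). λ = (12 - 14)/(11 - 8) ≡ 17/3 mod 19. 3⁻¹ ≡ 13 (mod 19), so λ ≡ 12.
  x = λ² - 8 - 11 = 144 - 19 ≡ 11; y = λ·(8 - 11) - 14 ≡ 7. → (11, 7)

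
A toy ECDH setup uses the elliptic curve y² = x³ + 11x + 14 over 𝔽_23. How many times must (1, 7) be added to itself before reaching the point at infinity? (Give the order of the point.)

9

2P: tangent at (1, 7): λ = (3·1² + 11)/(2·7) ≡ 14/14. 14⁻¹ ≡ 5 (mod 23), so λ ≡ 14·5 ≡ 1.
  x = λ² - 1 - 1 = 1 - 2 ≡ 22; y = λ·(1 - 22) - 7 ≡ 18. → (22, 18)
3P: (22, 18) + (1, 7). λ = (7 - 18)/(1 - 22) ≡ 12/2 mod 23. 2⁻¹ ≡ 12 (mod 23) since 2·12 = 24 ≡ 1, so λ ≡ 6.
  x = λ² - 22 - 1 = 36 - 23 ≡ 13; y = λ·(22 - 13) - 18 ≡ 13. → (13, 13)
4P: (13, 13) + (1, 7). λ = (7 - 13)/(1 - 13) ≡ 17/11 mod 23. 11⁻¹ ≡ 21 (mod 23) since 11·21 = 231 ≡ 1, so λ ≡ 12.
  x = λ² - 13 - 1 = 144 - 14 ≡ 15; y = λ·(13 - 15) - 13 ≡ 9. → (15, 9)
5P: (15, 9) + (1, 7). λ = (7 - 9)/(1 - 15) ≡ 21/9 mod 23. 9⁻¹ ≡ 18 (mod 23) since 9·18 = 162 ≡ 1, so λ ≡ 10.
  x = λ² - 15 - 1 = 100 - 16 ≡ 15; y = λ·(15 - 15) - 9 ≡ 14. → (15, 14)
6P: (15, 14) + (1, 7). λ = (7 - 14)/(1 - 15) ≡ 16/9 mod 23. 9⁻¹ ≡ 18 (mod 23) since 9·18 = 162 ≡ 1, so λ ≡ 12.
  x = λ² - 15 - 1 = 144 - 16 ≡ 13; y = λ·(15 - 13) - 14 ≡ 10. → (13, 10)
7P: (13, 10) + (1, 7). λ = (7 - 10)/(1 - 13) ≡ 20/11 mod 23. 11⁻¹ ≡ 21 (mod 23), so λ ≡ 6.
  x = λ² - 13 - 1 = 36 - 14 ≡ 22; y = λ·(13 - 22) - 10 ≡ 5. → (22, 5)
8P: (22, 5) + (1, 7). λ = (7 - 5)/(1 - 22) ≡ 2/2 mod 23. 2⁻¹ ≡ 12 (mod 23) since 2·12 = 24 ≡ 1, so λ ≡ 1.
  x = λ² - 22 - 1 = 1 - 23 ≡ 1; y = λ·(22 - 1) - 5 ≡ 16. → (1, 16)
9P: (1, 16) + (1, 7): same x and y₁ ≡ -y₂, so the sum is the point at infinity.
9P = the point at infinity, so the order is 9.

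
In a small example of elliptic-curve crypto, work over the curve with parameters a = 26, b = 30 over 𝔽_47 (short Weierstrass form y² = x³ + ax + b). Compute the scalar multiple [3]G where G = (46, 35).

(21, 25)

Repeated addition: build up to 3G.
2G: tangent at (46, 35): λ = (3·46² + 26)/(2·35) ≡ 29/23. 23⁻¹ ≡ 45 (mod 47), so λ ≡ 29·45 ≡ 36.
  x = λ² - 46 - 46 = 1296 - 92 ≡ 29; y = λ·(46 - 29) - 35 ≡ 13. → (29, 13)
3G: (29, 13) + (46, 35). λ = (35 - 13)/(46 - 29) ≡ 22/17 mod 47. 17⁻¹ ≡ 36 (mod 47) since 17·36 = 612 ≡ 1, so λ ≡ 40.
  x = λ² - 29 - 46 = 1600 - 75 ≡ 21; y = λ·(29 - 21) - 13 ≡ 25. → (21, 25)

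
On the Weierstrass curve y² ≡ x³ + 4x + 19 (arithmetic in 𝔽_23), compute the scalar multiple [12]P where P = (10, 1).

(16, 19)

Repeated addition: build up to 12P.
2P: tangent at (10, 1): λ = (3·10² + 4)/(2·1) ≡ 5/2. 2⁻¹ ≡ 12 (mod 23) since 2·12 = 24 ≡ 1, so λ ≡ 5·12 ≡ 14.
  x = λ² - 10 - 10 = 196 - 20 ≡ 15; y = λ·(10 - 15) - 1 ≡ 21. → (15, 21)
3P: (15, 21) + (10, 1). λ = (1 - 21)/(10 - 15) ≡ 3/18 mod 23. 18⁻¹ ≡ 9 (mod 23) since 18·9 = 162 ≡ 1, so λ ≡ 4.
  x = λ² - 15 - 10 = 16 - 25 ≡ 14; y = λ·(15 - 14) - 21 ≡ 6. → (14, 6)
4P: (14, 6) + (10, 1). λ = (1 - 6)/(10 - 14) ≡ 18/19 mod 23. 19⁻¹ ≡ 17 (mod 23) since 19·17 = 323 ≡ 1, so λ ≡ 7.
  x = λ² - 14 - 10 = 49 - 24 ≡ 2; y = λ·(14 - 2) - 6 ≡ 9. → (2, 9)
5P: (2, 9) + (10, 1). λ = (1 - 9)/(10 - 2) ≡ 15/8 mod 23. 8⁻¹ ≡ 3 (mod 23) since 8·3 = 24 ≡ 1, so λ ≡ 22.
  x = λ² - 2 - 10 = 484 - 12 ≡ 12; y = λ·(2 - 12) - 9 ≡ 1. → (12, 1)
6P: (12, 1) + (10, 1). λ = (1 - 1)/(10 - 12) ≡ 0/21 mod 23. 21⁻¹ ≡ 11 (mod 23), so λ ≡ 0.
  x = λ² - 12 - 10 = 0 - 22 ≡ 1; y = λ·(12 - 1) - 1 ≡ 22. → (1, 22)
7P: (1, 22) + (10, 1). λ = (1 - 22)/(10 - 1) ≡ 2/9 mod 23. 9⁻¹ ≡ 18 (mod 23), so λ ≡ 13.
  x = λ² - 1 - 10 = 169 - 11 ≡ 20; y = λ·(1 - 20) - 22 ≡ 7. → (20, 7)
8P: (20, 7) + (10, 1). λ = (1 - 7)/(10 - 20) ≡ 17/13 mod 23. 13⁻¹ ≡ 16 (mod 23), so λ ≡ 19.
  x = λ² - 20 - 10 = 361 - 30 ≡ 9; y = λ·(20 - 9) - 7 ≡ 18. → (9, 18)
9P: (9, 18) + (10, 1). λ = (1 - 18)/(10 - 9) ≡ 6/1 mod 23. 1⁻¹ ≡ 1 (mod 23) since 1·1 = 1 ≡ 1, so λ ≡ 6.
  x = λ² - 9 - 10 = 36 - 19 ≡ 17; y = λ·(9 - 17) - 18 ≡ 3. → (17, 3)
10P: (17, 3) + (10, 1). λ = (1 - 3)/(10 - 17) ≡ 21/16 mod 23. 16⁻¹ ≡ 13 (mod 23), so λ ≡ 20.
  x = λ² - 17 - 10 = 400 - 27 ≡ 5; y = λ·(17 - 5) - 3 ≡ 7. → (5, 7)
11P: (5, 7) + (10, 1). λ = (1 - 7)/(10 - 5) ≡ 17/5 mod 23. 5⁻¹ ≡ 14 (mod 23), so λ ≡ 8.
  x = λ² - 5 - 10 = 64 - 15 ≡ 3; y = λ·(5 - 3) - 7 ≡ 9. → (3, 9)
12P: (3, 9) + (10, 1). λ = (1 - 9)/(10 - 3) ≡ 15/7 mod 23. 7⁻¹ ≡ 10 (mod 23), so λ ≡ 12.
  x = λ² - 3 - 10 = 144 - 13 ≡ 16; y = λ·(3 - 16) - 9 ≡ 19. → (16, 19)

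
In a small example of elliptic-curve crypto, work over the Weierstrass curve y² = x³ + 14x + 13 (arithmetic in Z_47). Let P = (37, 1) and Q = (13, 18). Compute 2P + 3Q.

First 2P:
Repeated addition: build up to 2P.
2P: tangent at (37, 1): λ = (3·37² + 14)/(2·1) ≡ 32/2. 2⁻¹ ≡ 24 (mod 47), so λ ≡ 32·24 ≡ 16.
  x = λ² - 37 - 37 = 256 - 74 ≡ 41; y = λ·(37 - 41) - 1 ≡ 29. → (41, 29)
2P = (41, 29).
Next 3Q:
Repeated addition: build up to 3Q.
2Q: tangent at (13, 18): λ = (3·13² + 14)/(2·18) ≡ 4/36. 36⁻¹ ≡ 17 (mod 47), so λ ≡ 4·17 ≡ 21.
  x = λ² - 13 - 13 = 441 - 26 ≡ 39; y = λ·(13 - 39) - 18 ≡ 0. → (39, 0)
3Q: (39, 0) + (13, 18). λ = (18 - 0)/(13 - 39) ≡ 18/21 mod 47. 21⁻¹ ≡ 9 (mod 47), so λ ≡ 21.
  x = λ² - 39 - 13 = 441 - 52 ≡ 13; y = λ·(39 - 13) - 0 ≡ 29. → (13, 29)
3Q = (13, 29).
Finally 2P + 3Q:
(41, 29) + (13, 29). λ = (29 - 29)/(13 - 41) ≡ 0/19 mod 47. 19⁻¹ ≡ 5 (mod 47), so λ ≡ 0.
  x = λ² - 41 - 13 = 0 - 54 ≡ 40; y = λ·(41 - 40) - 29 ≡ 18. → (40, 18)

(40, 18)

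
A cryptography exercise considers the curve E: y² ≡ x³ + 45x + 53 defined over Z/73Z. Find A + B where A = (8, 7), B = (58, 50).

(8, 7) + (58, 50). λ = (50 - 7)/(58 - 8) ≡ 43/50 mod 73. 50⁻¹ ≡ 19 (mod 73) since 50·19 = 950 ≡ 1, so λ ≡ 14.
  x = λ² - 8 - 58 = 196 - 66 ≡ 57; y = λ·(8 - 57) - 7 ≡ 37. → (57, 37)

(57, 37)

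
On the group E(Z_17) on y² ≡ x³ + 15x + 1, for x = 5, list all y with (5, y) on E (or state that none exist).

none

x³ + 15x + 1 = 201 ≡ 14 (mod 17).
14 is a non-residue mod 17; no y exists.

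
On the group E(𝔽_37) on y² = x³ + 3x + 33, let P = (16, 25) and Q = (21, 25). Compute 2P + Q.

(14, 9)

First 2P:
Repeated addition: build up to 2P.
2P: tangent at (16, 25): λ = (3·16² + 3)/(2·25) ≡ 31/13. 13⁻¹ ≡ 20 (mod 37), so λ ≡ 31·20 ≡ 28.
  x = λ² - 16 - 16 = 784 - 32 ≡ 12; y = λ·(16 - 12) - 25 ≡ 13. → (12, 13)
2P = (12, 13).
Finally 2P + Q:
(12, 13) + (21, 25). λ = (25 - 13)/(21 - 12) ≡ 12/9 mod 37. 9⁻¹ ≡ 33 (mod 37), so λ ≡ 26.
  x = λ² - 12 - 21 = 676 - 33 ≡ 14; y = λ·(12 - 14) - 13 ≡ 9. → (14, 9)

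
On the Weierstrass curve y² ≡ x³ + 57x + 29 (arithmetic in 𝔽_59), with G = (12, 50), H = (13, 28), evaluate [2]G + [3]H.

First 2G:
Repeated addition: build up to 2G.
2G: tangent at (12, 50): λ = (3·12² + 57)/(2·50) ≡ 17/41. 41⁻¹ ≡ 36 (mod 59) since 41·36 = 1476 ≡ 1, so λ ≡ 17·36 ≡ 22.
  x = λ² - 12 - 12 = 484 - 24 ≡ 47; y = λ·(12 - 47) - 50 ≡ 6. → (47, 6)
2G = (47, 6).
Next 3H:
Repeated addition: build up to 3H.
2H: tangent at (13, 28): λ = (3·13² + 57)/(2·28) ≡ 33/56. 56⁻¹ ≡ 39 (mod 59), so λ ≡ 33·39 ≡ 48.
  x = λ² - 13 - 13 = 2304 - 26 ≡ 36; y = λ·(13 - 36) - 28 ≡ 48. → (36, 48)
3H: (36, 48) + (13, 28). λ = (28 - 48)/(13 - 36) ≡ 39/36 mod 59. 36⁻¹ ≡ 41 (mod 59), so λ ≡ 6.
  x = λ² - 36 - 13 = 36 - 49 ≡ 46; y = λ·(36 - 46) - 48 ≡ 10. → (46, 10)
3H = (46, 10).
Finally 2G + 3H:
(47, 6) + (46, 10). λ = (10 - 6)/(46 - 47) ≡ 4/58 mod 59. 58⁻¹ ≡ 58 (mod 59) since 58·58 = 3364 ≡ 1, so λ ≡ 55.
  x = λ² - 47 - 46 = 3025 - 93 ≡ 41; y = λ·(47 - 41) - 6 ≡ 29. → (41, 29)

(41, 29)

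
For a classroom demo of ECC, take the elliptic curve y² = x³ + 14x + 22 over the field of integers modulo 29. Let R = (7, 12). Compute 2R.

(9, 6)

tangent at (7, 12): λ = (3·7² + 14)/(2·12) ≡ 16/24. 24⁻¹ ≡ 23 (mod 29), so λ ≡ 16·23 ≡ 20.
  x = λ² - 7 - 7 = 400 - 14 ≡ 9; y = λ·(7 - 9) - 12 ≡ 6. → (9, 6)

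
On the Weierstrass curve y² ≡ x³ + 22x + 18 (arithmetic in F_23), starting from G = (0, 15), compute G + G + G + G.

(11, 21)

Double-and-add on 4 = (100)₂. Start with G = (0, 15) for the leading 1-bit.
double: tangent at (0, 15): λ = (3·0² + 22)/(2·15) ≡ 22/7. 7⁻¹ ≡ 10 (mod 23), so λ ≡ 22·10 ≡ 13.
  x = λ² - 0 - 0 = 169 - 0 ≡ 8; y = λ·(0 - 8) - 15 ≡ 19. → (8, 19)
double: tangent at (8, 19): λ = (3·8² + 22)/(2·19) ≡ 7/15. 15⁻¹ ≡ 20 (mod 23) since 15·20 = 300 ≡ 1, so λ ≡ 7·20 ≡ 2.
  x = λ² - 8 - 8 = 4 - 16 ≡ 11; y = λ·(8 - 11) - 19 ≡ 21. → (11, 21)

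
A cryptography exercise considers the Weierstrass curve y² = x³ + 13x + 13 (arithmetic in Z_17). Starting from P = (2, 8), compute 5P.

Double-and-add on 5 = (101)₂. Start with P = (2, 8) for the leading 1-bit.
double: tangent at (2, 8): λ = (3·2² + 13)/(2·8) ≡ 8/16. 16⁻¹ ≡ 16 (mod 17) since 16·16 = 256 ≡ 1, so λ ≡ 8·16 ≡ 9.
  x = λ² - 2 - 2 = 81 - 4 ≡ 9; y = λ·(2 - 9) - 8 ≡ 14. → (9, 14)
double: tangent at (9, 14): λ = (3·9² + 13)/(2·14) ≡ 1/11. 11⁻¹ ≡ 14 (mod 17), so λ ≡ 1·14 ≡ 14.
  x = λ² - 9 - 9 = 196 - 18 ≡ 8; y = λ·(9 - 8) - 14 ≡ 0. → (8, 0)
add P: (8, 0) + (2, 8). λ = (8 - 0)/(2 - 8) ≡ 8/11 mod 17. 11⁻¹ ≡ 14 (mod 17), so λ ≡ 10.
  x = λ² - 8 - 2 = 100 - 10 ≡ 5; y = λ·(8 - 5) - 0 ≡ 13. → (5, 13)

(5, 13)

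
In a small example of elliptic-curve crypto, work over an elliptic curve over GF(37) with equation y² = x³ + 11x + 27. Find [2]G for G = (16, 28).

tangent at (16, 28): λ = (3·16² + 11)/(2·28) ≡ 2/19. 19⁻¹ ≡ 2 (mod 37) since 19·2 = 38 ≡ 1, so λ ≡ 2·2 ≡ 4.
  x = λ² - 16 - 16 = 16 - 32 ≡ 21; y = λ·(16 - 21) - 28 ≡ 26. → (21, 26)

(21, 26)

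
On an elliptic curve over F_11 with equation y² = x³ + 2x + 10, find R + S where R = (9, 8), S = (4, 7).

(2, 0)

(9, 8) + (4, 7). λ = (7 - 8)/(4 - 9) ≡ 10/6 mod 11. 6⁻¹ ≡ 2 (mod 11) since 6·2 = 12 ≡ 1, so λ ≡ 9.
  x = λ² - 9 - 4 = 81 - 13 ≡ 2; y = λ·(9 - 2) - 8 ≡ 0. → (2, 0)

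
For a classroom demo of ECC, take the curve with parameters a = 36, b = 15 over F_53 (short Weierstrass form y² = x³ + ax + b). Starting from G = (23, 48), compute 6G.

(40, 0)

Repeated addition: build up to 6G.
2G: tangent at (23, 48): λ = (3·23² + 36)/(2·48) ≡ 33/43. 43⁻¹ ≡ 37 (mod 53), so λ ≡ 33·37 ≡ 2.
  x = λ² - 23 - 23 = 4 - 46 ≡ 11; y = λ·(23 - 11) - 48 ≡ 29. → (11, 29)
3G: (11, 29) + (23, 48). λ = (48 - 29)/(23 - 11) ≡ 19/12 mod 53. 12⁻¹ ≡ 31 (mod 53), so λ ≡ 6.
  x = λ² - 11 - 23 = 36 - 34 ≡ 2; y = λ·(11 - 2) - 29 ≡ 25. → (2, 25)
4G: (2, 25) + (23, 48). λ = (48 - 25)/(23 - 2) ≡ 23/21 mod 53. 21⁻¹ ≡ 48 (mod 53), so λ ≡ 44.
  x = λ² - 2 - 23 = 1936 - 25 ≡ 3; y = λ·(2 - 3) - 25 ≡ 37. → (3, 37)
5G: (3, 37) + (23, 48). λ = (48 - 37)/(23 - 3) ≡ 11/20 mod 53. 20⁻¹ ≡ 8 (mod 53), so λ ≡ 35.
  x = λ² - 3 - 23 = 1225 - 26 ≡ 33; y = λ·(3 - 33) - 37 ≡ 26. → (33, 26)
6G: (33, 26) + (23, 48). λ = (48 - 26)/(23 - 33) ≡ 22/43 mod 53. 43⁻¹ ≡ 37 (mod 53), so λ ≡ 19.
  x = λ² - 33 - 23 = 361 - 56 ≡ 40; y = λ·(33 - 40) - 26 ≡ 0. → (40, 0)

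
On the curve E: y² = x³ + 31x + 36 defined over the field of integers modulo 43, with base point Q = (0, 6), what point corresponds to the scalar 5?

Repeated addition: build up to 5Q.
2Q: tangent at (0, 6): λ = (3·0² + 31)/(2·6) ≡ 31/12. 12⁻¹ ≡ 18 (mod 43) since 12·18 = 216 ≡ 1, so λ ≡ 31·18 ≡ 42.
  x = λ² - 0 - 0 = 1764 - 0 ≡ 1; y = λ·(0 - 1) - 6 ≡ 38. → (1, 38)
3Q: (1, 38) + (0, 6). λ = (6 - 38)/(0 - 1) ≡ 11/42 mod 43. 42⁻¹ ≡ 42 (mod 43), so λ ≡ 32.
  x = λ² - 1 - 0 = 1024 - 1 ≡ 34; y = λ·(1 - 34) - 38 ≡ 24. → (34, 24)
4Q: (34, 24) + (0, 6). λ = (6 - 24)/(0 - 34) ≡ 25/9 mod 43. 9⁻¹ ≡ 24 (mod 43) since 9·24 = 216 ≡ 1, so λ ≡ 41.
  x = λ² - 34 - 0 = 1681 - 34 ≡ 13; y = λ·(34 - 13) - 24 ≡ 20. → (13, 20)
5Q: (13, 20) + (0, 6). λ = (6 - 20)/(0 - 13) ≡ 29/30 mod 43. 30⁻¹ ≡ 33 (mod 43), so λ ≡ 11.
  x = λ² - 13 - 0 = 121 - 13 ≡ 22; y = λ·(13 - 22) - 20 ≡ 10. → (22, 10)

(22, 10)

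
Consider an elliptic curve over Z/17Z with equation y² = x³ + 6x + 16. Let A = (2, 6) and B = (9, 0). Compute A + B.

(2, 6) + (9, 0). λ = (0 - 6)/(9 - 2) ≡ 11/7 mod 17. 7⁻¹ ≡ 5 (mod 17) since 7·5 = 35 ≡ 1, so λ ≡ 4.
  x = λ² - 2 - 9 = 16 - 11 ≡ 5; y = λ·(2 - 5) - 6 ≡ 16. → (5, 16)

(5, 16)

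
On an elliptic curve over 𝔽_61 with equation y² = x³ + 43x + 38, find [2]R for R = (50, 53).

(13, 7)

tangent at (50, 53): λ = (3·50² + 43)/(2·53) ≡ 40/45. 45⁻¹ ≡ 19 (mod 61), so λ ≡ 40·19 ≡ 28.
  x = λ² - 50 - 50 = 784 - 100 ≡ 13; y = λ·(50 - 13) - 53 ≡ 7. → (13, 7)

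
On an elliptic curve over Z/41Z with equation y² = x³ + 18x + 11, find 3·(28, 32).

Write G = (28, 32).
Repeated addition: build up to 3G.
2G: tangent at (28, 32): λ = (3·28² + 18)/(2·32) ≡ 33/23. 23⁻¹ ≡ 25 (mod 41) since 23·25 = 575 ≡ 1, so λ ≡ 33·25 ≡ 5.
  x = λ² - 28 - 28 = 25 - 56 ≡ 10; y = λ·(28 - 10) - 32 ≡ 17. → (10, 17)
3G: (10, 17) + (28, 32). λ = (32 - 17)/(28 - 10) ≡ 15/18 mod 41. 18⁻¹ ≡ 16 (mod 41) since 18·16 = 288 ≡ 1, so λ ≡ 35.
  x = λ² - 10 - 28 = 1225 - 38 ≡ 39; y = λ·(10 - 39) - 17 ≡ 34. → (39, 34)

(39, 34)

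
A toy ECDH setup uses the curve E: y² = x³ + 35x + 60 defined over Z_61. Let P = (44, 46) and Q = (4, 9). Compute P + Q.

(44, 46) + (4, 9). λ = (9 - 46)/(4 - 44) ≡ 24/21 mod 61. 21⁻¹ ≡ 32 (mod 61) since 21·32 = 672 ≡ 1, so λ ≡ 36.
  x = λ² - 44 - 4 = 1296 - 48 ≡ 28; y = λ·(44 - 28) - 46 ≡ 42. → (28, 42)

(28, 42)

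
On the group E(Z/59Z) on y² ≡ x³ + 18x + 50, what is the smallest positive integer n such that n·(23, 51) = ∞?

4

2P: tangent at (23, 51): λ = (3·23² + 18)/(2·51) ≡ 12/43. 43⁻¹ ≡ 11 (mod 59) since 43·11 = 473 ≡ 1, so λ ≡ 12·11 ≡ 14.
  x = λ² - 23 - 23 = 196 - 46 ≡ 32; y = λ·(23 - 32) - 51 ≡ 0. → (32, 0)
3P: (32, 0) + (23, 51). λ = (51 - 0)/(23 - 32) ≡ 51/50 mod 59. 50⁻¹ ≡ 13 (mod 59) since 50·13 = 650 ≡ 1, so λ ≡ 14.
  x = λ² - 32 - 23 = 196 - 55 ≡ 23; y = λ·(32 - 23) - 0 ≡ 8. → (23, 8)
4P: (23, 8) + (23, 51): same x and y₁ ≡ -y₂, so the sum is ∞.
4P = ∞, so the order is 4.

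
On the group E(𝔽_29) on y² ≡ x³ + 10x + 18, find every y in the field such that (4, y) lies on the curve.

8, 21

x³ + 10x + 18 = 122 ≡ 6 (mod 29).
Square roots of 6 mod 29: 8 and 21 (since 8² = 64 ≡ 6).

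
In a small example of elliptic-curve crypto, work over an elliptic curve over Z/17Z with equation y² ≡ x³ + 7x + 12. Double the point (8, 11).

(2, 0)

tangent at (8, 11): λ = (3·8² + 7)/(2·11) ≡ 12/5. 5⁻¹ ≡ 7 (mod 17), so λ ≡ 12·7 ≡ 16.
  x = λ² - 8 - 8 = 256 - 16 ≡ 2; y = λ·(8 - 2) - 11 ≡ 0. → (2, 0)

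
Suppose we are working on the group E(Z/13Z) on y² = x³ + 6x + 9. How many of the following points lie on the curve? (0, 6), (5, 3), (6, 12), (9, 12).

(0, 6): 6² ≡ 10, rhs ≡ 9 → off.
(5, 3): 3² ≡ 9, rhs ≡ 8 → off.
(6, 12): 12² ≡ 1, rhs ≡ 1 → on.
(9, 12): 12² ≡ 1, rhs ≡ 12 → off.

1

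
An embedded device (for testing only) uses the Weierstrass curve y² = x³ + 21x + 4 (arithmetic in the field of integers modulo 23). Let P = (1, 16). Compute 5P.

(2, 10)

Repeated addition: build up to 5P.
2P: tangent at (1, 16): λ = (3·1² + 21)/(2·16) ≡ 1/9. 9⁻¹ ≡ 18 (mod 23), so λ ≡ 1·18 ≡ 18.
  x = λ² - 1 - 1 = 324 - 2 ≡ 0; y = λ·(1 - 0) - 16 ≡ 2. → (0, 2)
3P: (0, 2) + (1, 16). λ = (16 - 2)/(1 - 0) ≡ 14/1 mod 23. 1⁻¹ ≡ 1 (mod 23), so λ ≡ 14.
  x = λ² - 0 - 1 = 196 - 1 ≡ 11; y = λ·(0 - 11) - 2 ≡ 5. → (11, 5)
4P: (11, 5) + (1, 16). λ = (16 - 5)/(1 - 11) ≡ 11/13 mod 23. 13⁻¹ ≡ 16 (mod 23) since 13·16 = 208 ≡ 1, so λ ≡ 15.
  x = λ² - 11 - 1 = 225 - 12 ≡ 6; y = λ·(11 - 6) - 5 ≡ 1. → (6, 1)
5P: (6, 1) + (1, 16). λ = (16 - 1)/(1 - 6) ≡ 15/18 mod 23. 18⁻¹ ≡ 9 (mod 23), so λ ≡ 20.
  x = λ² - 6 - 1 = 400 - 7 ≡ 2; y = λ·(6 - 2) - 1 ≡ 10. → (2, 10)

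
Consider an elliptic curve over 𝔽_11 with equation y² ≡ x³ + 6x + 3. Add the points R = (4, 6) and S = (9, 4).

(3, 9)

(4, 6) + (9, 4). λ = (4 - 6)/(9 - 4) ≡ 9/5 mod 11. 5⁻¹ ≡ 9 (mod 11), so λ ≡ 4.
  x = λ² - 4 - 9 = 16 - 13 ≡ 3; y = λ·(4 - 3) - 6 ≡ 9. → (3, 9)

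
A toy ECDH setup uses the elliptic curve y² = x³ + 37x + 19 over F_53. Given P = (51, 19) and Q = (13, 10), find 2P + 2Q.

(35, 27)

First 2P:
Repeated addition: build up to 2P.
2P: tangent at (51, 19): λ = (3·51² + 37)/(2·19) ≡ 49/38. 38⁻¹ ≡ 7 (mod 53), so λ ≡ 49·7 ≡ 25.
  x = λ² - 51 - 51 = 625 - 102 ≡ 46; y = λ·(51 - 46) - 19 ≡ 0. → (46, 0)
2P = (46, 0).
Next 2Q:
Repeated addition: build up to 2Q.
2Q: tangent at (13, 10): λ = (3·13² + 37)/(2·10) ≡ 14/20. 20⁻¹ ≡ 8 (mod 53) since 20·8 = 160 ≡ 1, so λ ≡ 14·8 ≡ 6.
  x = λ² - 13 - 13 = 36 - 26 ≡ 10; y = λ·(13 - 10) - 10 ≡ 8. → (10, 8)
2Q = (10, 8).
Finally 2P + 2Q:
(46, 0) + (10, 8). λ = (8 - 0)/(10 - 46) ≡ 8/17 mod 53. 17⁻¹ ≡ 25 (mod 53) since 17·25 = 425 ≡ 1, so λ ≡ 41.
  x = λ² - 46 - 10 = 1681 - 56 ≡ 35; y = λ·(46 - 35) - 0 ≡ 27. → (35, 27)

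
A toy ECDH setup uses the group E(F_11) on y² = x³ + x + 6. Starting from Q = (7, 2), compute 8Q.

(10, 2)

Repeated addition: build up to 8Q.
2Q: tangent at (7, 2): λ = (3·7² + 1)/(2·2) ≡ 5/4. 4⁻¹ ≡ 3 (mod 11), so λ ≡ 5·3 ≡ 4.
  x = λ² - 7 - 7 = 16 - 14 ≡ 2; y = λ·(7 - 2) - 2 ≡ 7. → (2, 7)
3Q: (2, 7) + (7, 2). λ = (2 - 7)/(7 - 2) ≡ 6/5 mod 11. 5⁻¹ ≡ 9 (mod 11) since 5·9 = 45 ≡ 1, so λ ≡ 10.
  x = λ² - 2 - 7 = 100 - 9 ≡ 3; y = λ·(2 - 3) - 7 ≡ 5. → (3, 5)
4Q: (3, 5) + (7, 2). λ = (2 - 5)/(7 - 3) ≡ 8/4 mod 11. 4⁻¹ ≡ 3 (mod 11), so λ ≡ 2.
  x = λ² - 3 - 7 = 4 - 10 ≡ 5; y = λ·(3 - 5) - 5 ≡ 2. → (5, 2)
5Q: (5, 2) + (7, 2). λ = (2 - 2)/(7 - 5) ≡ 0/2 mod 11. 2⁻¹ ≡ 6 (mod 11) since 2·6 = 12 ≡ 1, so λ ≡ 0.
  x = λ² - 5 - 7 = 0 - 12 ≡ 10; y = λ·(5 - 10) - 2 ≡ 9. → (10, 9)
6Q: (10, 9) + (7, 2). λ = (2 - 9)/(7 - 10) ≡ 4/8 mod 11. 8⁻¹ ≡ 7 (mod 11) since 8·7 = 56 ≡ 1, so λ ≡ 6.
  x = λ² - 10 - 7 = 36 - 17 ≡ 8; y = λ·(10 - 8) - 9 ≡ 3. → (8, 3)
7Q: (8, 3) + (7, 2). λ = (2 - 3)/(7 - 8) ≡ 10/10 mod 11. 10⁻¹ ≡ 10 (mod 11) since 10·10 = 100 ≡ 1, so λ ≡ 1.
  x = λ² - 8 - 7 = 1 - 15 ≡ 8; y = λ·(8 - 8) - 3 ≡ 8. → (8, 8)
8Q: (8, 8) + (7, 2). λ = (2 - 8)/(7 - 8) ≡ 5/10 mod 11. 10⁻¹ ≡ 10 (mod 11) since 10·10 = 100 ≡ 1, so λ ≡ 6.
  x = λ² - 8 - 7 = 36 - 15 ≡ 10; y = λ·(8 - 10) - 8 ≡ 2. → (10, 2)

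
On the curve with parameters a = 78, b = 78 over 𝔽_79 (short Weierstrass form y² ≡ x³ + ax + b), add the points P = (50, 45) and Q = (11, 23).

(50, 45) + (11, 23). λ = (23 - 45)/(11 - 50) ≡ 57/40 mod 79. 40⁻¹ ≡ 2 (mod 79), so λ ≡ 35.
  x = λ² - 50 - 11 = 1225 - 61 ≡ 58; y = λ·(50 - 58) - 45 ≡ 70. → (58, 70)

(58, 70)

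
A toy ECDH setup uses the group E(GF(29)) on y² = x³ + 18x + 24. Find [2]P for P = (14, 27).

tangent at (14, 27): λ = (3·14² + 18)/(2·27) ≡ 26/25. 25⁻¹ ≡ 7 (mod 29), so λ ≡ 26·7 ≡ 8.
  x = λ² - 14 - 14 = 64 - 28 ≡ 7; y = λ·(14 - 7) - 27 ≡ 0. → (7, 0)

(7, 0)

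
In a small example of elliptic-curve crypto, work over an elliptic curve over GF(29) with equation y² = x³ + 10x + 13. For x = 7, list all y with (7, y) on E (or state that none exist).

x³ + 10x + 13 = 426 ≡ 20 (mod 29).
Square roots of 20 mod 29: 7 and 22 (since 7² = 49 ≡ 20).

7, 22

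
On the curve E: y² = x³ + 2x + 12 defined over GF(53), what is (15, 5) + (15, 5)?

(52, 50)

tangent at (15, 5): λ = (3·15² + 2)/(2·5) ≡ 41/10. 10⁻¹ ≡ 16 (mod 53), so λ ≡ 41·16 ≡ 20.
  x = λ² - 15 - 15 = 400 - 30 ≡ 52; y = λ·(15 - 52) - 5 ≡ 50. → (52, 50)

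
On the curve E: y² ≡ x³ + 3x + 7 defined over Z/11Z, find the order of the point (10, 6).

2P: tangent at (10, 6): λ = (3·10² + 3)/(2·6) ≡ 6/1. 1⁻¹ ≡ 1 (mod 11) since 1·1 = 1 ≡ 1, so λ ≡ 6·1 ≡ 6.
  x = λ² - 10 - 10 = 36 - 20 ≡ 5; y = λ·(10 - 5) - 6 ≡ 2. → (5, 2)
3P: (5, 2) + (10, 6). λ = (6 - 2)/(10 - 5) ≡ 4/5 mod 11. 5⁻¹ ≡ 9 (mod 11) since 5·9 = 45 ≡ 1, so λ ≡ 3.
  x = λ² - 5 - 10 = 9 - 15 ≡ 5; y = λ·(5 - 5) - 2 ≡ 9. → (5, 9)
4P: (5, 9) + (10, 6). λ = (6 - 9)/(10 - 5) ≡ 8/5 mod 11. 5⁻¹ ≡ 9 (mod 11), so λ ≡ 6.
  x = λ² - 5 - 10 = 36 - 15 ≡ 10; y = λ·(5 - 10) - 9 ≡ 5. → (10, 5)
5P: (10, 5) + (10, 6): same x and y₁ ≡ -y₂, so the sum is 𝒪.
5P = 𝒪, so the order is 5.

5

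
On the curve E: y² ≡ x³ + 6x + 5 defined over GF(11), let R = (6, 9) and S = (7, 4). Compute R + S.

(1, 10)

(6, 9) + (7, 4). λ = (4 - 9)/(7 - 6) ≡ 6/1 mod 11. 1⁻¹ ≡ 1 (mod 11) since 1·1 = 1 ≡ 1, so λ ≡ 6.
  x = λ² - 6 - 7 = 36 - 13 ≡ 1; y = λ·(6 - 1) - 9 ≡ 10. → (1, 10)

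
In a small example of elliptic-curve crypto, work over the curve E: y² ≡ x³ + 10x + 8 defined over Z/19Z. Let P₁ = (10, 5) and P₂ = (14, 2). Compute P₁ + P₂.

(10, 5) + (14, 2). λ = (2 - 5)/(14 - 10) ≡ 16/4 mod 19. 4⁻¹ ≡ 5 (mod 19), so λ ≡ 4.
  x = λ² - 10 - 14 = 16 - 24 ≡ 11; y = λ·(10 - 11) - 5 ≡ 10. → (11, 10)

(11, 10)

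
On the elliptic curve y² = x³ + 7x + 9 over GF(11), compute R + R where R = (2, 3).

(10, 1)

tangent at (2, 3): λ = (3·2² + 7)/(2·3) ≡ 8/6. 6⁻¹ ≡ 2 (mod 11), so λ ≡ 8·2 ≡ 5.
  x = λ² - 2 - 2 = 25 - 4 ≡ 10; y = λ·(2 - 10) - 3 ≡ 1. → (10, 1)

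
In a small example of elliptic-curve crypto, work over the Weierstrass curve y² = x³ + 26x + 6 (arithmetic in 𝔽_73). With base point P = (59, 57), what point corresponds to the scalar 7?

Double-and-add on 7 = (111)₂. Start with P = (59, 57) for the leading 1-bit.
double: tangent at (59, 57): λ = (3·59² + 26)/(2·57) ≡ 30/41. 41⁻¹ ≡ 57 (mod 73), so λ ≡ 30·57 ≡ 31.
  x = λ² - 59 - 59 = 961 - 118 ≡ 40; y = λ·(59 - 40) - 57 ≡ 21. → (40, 21)
add P: (40, 21) + (59, 57). λ = (57 - 21)/(59 - 40) ≡ 36/19 mod 73. 19⁻¹ ≡ 50 (mod 73), so λ ≡ 48.
  x = λ² - 40 - 59 = 2304 - 99 ≡ 15; y = λ·(40 - 15) - 21 ≡ 11. → (15, 11)
double: tangent at (15, 11): λ = (3·15² + 26)/(2·11) ≡ 44/22. 22⁻¹ ≡ 10 (mod 73), so λ ≡ 44·10 ≡ 2.
  x = λ² - 15 - 15 = 4 - 30 ≡ 47; y = λ·(15 - 47) - 11 ≡ 71. → (47, 71)
add P: (47, 71) + (59, 57). λ = (57 - 71)/(59 - 47) ≡ 59/12 mod 73. 12⁻¹ ≡ 67 (mod 73), so λ ≡ 11.
  x = λ² - 47 - 59 = 121 - 106 ≡ 15; y = λ·(47 - 15) - 71 ≡ 62. → (15, 62)

(15, 62)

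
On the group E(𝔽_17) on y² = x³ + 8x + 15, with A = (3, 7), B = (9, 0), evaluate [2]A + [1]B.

First 2A:
Repeated addition: build up to 2A.
2A: tangent at (3, 7): λ = (3·3² + 8)/(2·7) ≡ 1/14. 14⁻¹ ≡ 11 (mod 17) since 14·11 = 154 ≡ 1, so λ ≡ 1·11 ≡ 11.
  x = λ² - 3 - 3 = 121 - 6 ≡ 13; y = λ·(3 - 13) - 7 ≡ 2. → (13, 2)
2A = (13, 2).
Finally 2A + B:
(13, 2) + (9, 0). λ = (0 - 2)/(9 - 13) ≡ 15/13 mod 17. 13⁻¹ ≡ 4 (mod 17), so λ ≡ 9.
  x = λ² - 13 - 9 = 81 - 22 ≡ 8; y = λ·(13 - 8) - 2 ≡ 9. → (8, 9)

(8, 9)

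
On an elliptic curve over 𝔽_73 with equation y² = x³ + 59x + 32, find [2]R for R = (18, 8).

(53, 59)

tangent at (18, 8): λ = (3·18² + 59)/(2·8) ≡ 9/16. 16⁻¹ ≡ 32 (mod 73) since 16·32 = 512 ≡ 1, so λ ≡ 9·32 ≡ 69.
  x = λ² - 18 - 18 = 4761 - 36 ≡ 53; y = λ·(18 - 53) - 8 ≡ 59. → (53, 59)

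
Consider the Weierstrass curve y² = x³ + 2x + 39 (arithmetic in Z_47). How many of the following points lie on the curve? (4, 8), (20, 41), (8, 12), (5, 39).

2

(4, 8): 8² ≡ 17, rhs ≡ 17 → on.
(20, 41): 41² ≡ 36, rhs ≡ 42 → off.
(8, 12): 12² ≡ 3, rhs ≡ 3 → on.
(5, 39): 39² ≡ 17, rhs ≡ 33 → off.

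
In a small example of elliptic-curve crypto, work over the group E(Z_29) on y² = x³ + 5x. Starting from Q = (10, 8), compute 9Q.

Double-and-add on 9 = (1001)₂. Start with Q = (10, 8) for the leading 1-bit.
double: tangent at (10, 8): λ = (3·10² + 5)/(2·8) ≡ 15/16. 16⁻¹ ≡ 20 (mod 29), so λ ≡ 15·20 ≡ 10.
  x = λ² - 10 - 10 = 100 - 20 ≡ 22; y = λ·(10 - 22) - 8 ≡ 17. → (22, 17)
double: tangent at (22, 17): λ = (3·22² + 5)/(2·17) ≡ 7/5. 5⁻¹ ≡ 6 (mod 29), so λ ≡ 7·6 ≡ 13.
  x = λ² - 22 - 22 = 169 - 44 ≡ 9; y = λ·(22 - 9) - 17 ≡ 7. → (9, 7)
double: tangent at (9, 7): λ = (3·9² + 5)/(2·7) ≡ 16/14. 14⁻¹ ≡ 27 (mod 29), so λ ≡ 16·27 ≡ 26.
  x = λ² - 9 - 9 = 676 - 18 ≡ 20; y = λ·(9 - 20) - 7 ≡ 26. → (20, 26)
add Q: (20, 26) + (10, 8). λ = (8 - 26)/(10 - 20) ≡ 11/19 mod 29. 19⁻¹ ≡ 26 (mod 29), so λ ≡ 25.
  x = λ² - 20 - 10 = 625 - 30 ≡ 15; y = λ·(20 - 15) - 26 ≡ 12. → (15, 12)

(15, 12)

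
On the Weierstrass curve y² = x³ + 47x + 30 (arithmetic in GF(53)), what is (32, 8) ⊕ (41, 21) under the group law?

(22, 30)

(32, 8) + (41, 21). λ = (21 - 8)/(41 - 32) ≡ 13/9 mod 53. 9⁻¹ ≡ 6 (mod 53) since 9·6 = 54 ≡ 1, so λ ≡ 25.
  x = λ² - 32 - 41 = 625 - 73 ≡ 22; y = λ·(32 - 22) - 8 ≡ 30. → (22, 30)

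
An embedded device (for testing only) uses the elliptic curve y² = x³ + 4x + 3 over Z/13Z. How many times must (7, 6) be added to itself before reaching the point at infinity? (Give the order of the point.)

4

2P: tangent at (7, 6): λ = (3·7² + 4)/(2·6) ≡ 8/12. 12⁻¹ ≡ 12 (mod 13), so λ ≡ 8·12 ≡ 5.
  x = λ² - 7 - 7 = 25 - 14 ≡ 11; y = λ·(7 - 11) - 6 ≡ 0. → (11, 0)
3P: (11, 0) + (7, 6). λ = (6 - 0)/(7 - 11) ≡ 6/9 mod 13. 9⁻¹ ≡ 3 (mod 13), so λ ≡ 5.
  x = λ² - 11 - 7 = 25 - 18 ≡ 7; y = λ·(11 - 7) - 0 ≡ 7. → (7, 7)
4P: (7, 7) + (7, 6): same x and y₁ ≡ -y₂, so the sum is the point at infinity.
4P = the point at infinity, so the order is 4.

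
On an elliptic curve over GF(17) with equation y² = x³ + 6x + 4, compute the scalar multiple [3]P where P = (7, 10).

Repeated addition: build up to 3P.
2P: tangent at (7, 10): λ = (3·7² + 6)/(2·10) ≡ 0/3. 3⁻¹ ≡ 6 (mod 17), so λ ≡ 0·6 ≡ 0.
  x = λ² - 7 - 7 = 0 - 14 ≡ 3; y = λ·(7 - 3) - 10 ≡ 7. → (3, 7)
3P: (3, 7) + (7, 10). λ = (10 - 7)/(7 - 3) ≡ 3/4 mod 17. 4⁻¹ ≡ 13 (mod 17) since 4·13 = 52 ≡ 1, so λ ≡ 5.
  x = λ² - 3 - 7 = 25 - 10 ≡ 15; y = λ·(3 - 15) - 7 ≡ 1. → (15, 1)

(15, 1)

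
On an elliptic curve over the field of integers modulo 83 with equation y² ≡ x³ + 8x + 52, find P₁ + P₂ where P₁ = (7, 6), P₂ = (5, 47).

(14, 13)

(7, 6) + (5, 47). λ = (47 - 6)/(5 - 7) ≡ 41/81 mod 83. 81⁻¹ ≡ 41 (mod 83) since 81·41 = 3321 ≡ 1, so λ ≡ 21.
  x = λ² - 7 - 5 = 441 - 12 ≡ 14; y = λ·(7 - 14) - 6 ≡ 13. → (14, 13)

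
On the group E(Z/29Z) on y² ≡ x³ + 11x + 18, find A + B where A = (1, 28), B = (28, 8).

(1, 28) + (28, 8). λ = (8 - 28)/(28 - 1) ≡ 9/27 mod 29. 27⁻¹ ≡ 14 (mod 29), so λ ≡ 10.
  x = λ² - 1 - 28 = 100 - 29 ≡ 13; y = λ·(1 - 13) - 28 ≡ 26. → (13, 26)

(13, 26)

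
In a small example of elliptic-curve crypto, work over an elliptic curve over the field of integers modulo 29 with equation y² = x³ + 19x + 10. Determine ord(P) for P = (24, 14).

2P: tangent at (24, 14): λ = (3·24² + 19)/(2·14) ≡ 7/28. 28⁻¹ ≡ 28 (mod 29) since 28·28 = 784 ≡ 1, so λ ≡ 7·28 ≡ 22.
  x = λ² - 24 - 24 = 484 - 48 ≡ 1; y = λ·(24 - 1) - 14 ≡ 28. → (1, 28)
3P: (1, 28) + (24, 14). λ = (14 - 28)/(24 - 1) ≡ 15/23 mod 29. 23⁻¹ ≡ 24 (mod 29), so λ ≡ 12.
  x = λ² - 1 - 24 = 144 - 25 ≡ 3; y = λ·(1 - 3) - 28 ≡ 6. → (3, 6)
4P: (3, 6) + (24, 14). λ = (14 - 6)/(24 - 3) ≡ 8/21 mod 29. 21⁻¹ ≡ 18 (mod 29) since 21·18 = 378 ≡ 1, so λ ≡ 28.
  x = λ² - 3 - 24 = 784 - 27 ≡ 3; y = λ·(3 - 3) - 6 ≡ 23. → (3, 23)
5P: (3, 23) + (24, 14). λ = (14 - 23)/(24 - 3) ≡ 20/21 mod 29. 21⁻¹ ≡ 18 (mod 29), so λ ≡ 12.
  x = λ² - 3 - 24 = 144 - 27 ≡ 1; y = λ·(3 - 1) - 23 ≡ 1. → (1, 1)
6P: (1, 1) + (24, 14). λ = (14 - 1)/(24 - 1) ≡ 13/23 mod 29. 23⁻¹ ≡ 24 (mod 29) since 23·24 = 552 ≡ 1, so λ ≡ 22.
  x = λ² - 1 - 24 = 484 - 25 ≡ 24; y = λ·(1 - 24) - 1 ≡ 15. → (24, 15)
7P: (24, 15) + (24, 14): same x and y₁ ≡ -y₂, so the sum is the point at infinity.
7P = the point at infinity, so the order is 7.

7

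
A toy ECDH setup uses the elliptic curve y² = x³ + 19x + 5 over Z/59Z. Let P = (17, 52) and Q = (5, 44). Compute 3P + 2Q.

First 3P:
Repeated addition: build up to 3P.
2P: tangent at (17, 52): λ = (3·17² + 19)/(2·52) ≡ 1/45. 45⁻¹ ≡ 21 (mod 59), so λ ≡ 1·21 ≡ 21.
  x = λ² - 17 - 17 = 441 - 34 ≡ 53; y = λ·(17 - 53) - 52 ≡ 18. → (53, 18)
3P: (53, 18) + (17, 52). λ = (52 - 18)/(17 - 53) ≡ 34/23 mod 59. 23⁻¹ ≡ 18 (mod 59), so λ ≡ 22.
  x = λ² - 53 - 17 = 484 - 70 ≡ 1; y = λ·(53 - 1) - 18 ≡ 5. → (1, 5)
3P = (1, 5).
Next 2Q:
Repeated addition: build up to 2Q.
2Q: tangent at (5, 44): λ = (3·5² + 19)/(2·44) ≡ 35/29. 29⁻¹ ≡ 57 (mod 59) since 29·57 = 1653 ≡ 1, so λ ≡ 35·57 ≡ 48.
  x = λ² - 5 - 5 = 2304 - 10 ≡ 52; y = λ·(5 - 52) - 44 ≡ 1. → (52, 1)
2Q = (52, 1).
Finally 3P + 2Q:
(1, 5) + (52, 1). λ = (1 - 5)/(52 - 1) ≡ 55/51 mod 59. 51⁻¹ ≡ 22 (mod 59) since 51·22 = 1122 ≡ 1, so λ ≡ 30.
  x = λ² - 1 - 52 = 900 - 53 ≡ 21; y = λ·(1 - 21) - 5 ≡ 44. → (21, 44)

(21, 44)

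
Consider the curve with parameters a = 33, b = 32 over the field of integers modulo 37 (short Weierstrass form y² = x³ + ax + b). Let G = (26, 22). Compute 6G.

(22, 26)

Double-and-add on 6 = (110)₂. Start with G = (26, 22) for the leading 1-bit.
double: tangent at (26, 22): λ = (3·26² + 33)/(2·22) ≡ 26/7. 7⁻¹ ≡ 16 (mod 37) since 7·16 = 112 ≡ 1, so λ ≡ 26·16 ≡ 9.
  x = λ² - 26 - 26 = 81 - 52 ≡ 29; y = λ·(26 - 29) - 22 ≡ 25. → (29, 25)
add G: (29, 25) + (26, 22). λ = (22 - 25)/(26 - 29) ≡ 34/34 mod 37. 34⁻¹ ≡ 12 (mod 37), so λ ≡ 1.
  x = λ² - 29 - 26 = 1 - 55 ≡ 20; y = λ·(29 - 20) - 25 ≡ 21. → (20, 21)
double: tangent at (20, 21): λ = (3·20² + 33)/(2·21) ≡ 12/5. 5⁻¹ ≡ 15 (mod 37), so λ ≡ 12·15 ≡ 32.
  x = λ² - 20 - 20 = 1024 - 40 ≡ 22; y = λ·(20 - 22) - 21 ≡ 26. → (22, 26)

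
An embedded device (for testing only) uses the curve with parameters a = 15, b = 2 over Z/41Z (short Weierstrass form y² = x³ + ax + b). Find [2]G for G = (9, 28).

(22, 19)

tangent at (9, 28): λ = (3·9² + 15)/(2·28) ≡ 12/15. 15⁻¹ ≡ 11 (mod 41) since 15·11 = 165 ≡ 1, so λ ≡ 12·11 ≡ 9.
  x = λ² - 9 - 9 = 81 - 18 ≡ 22; y = λ·(9 - 22) - 28 ≡ 19. → (22, 19)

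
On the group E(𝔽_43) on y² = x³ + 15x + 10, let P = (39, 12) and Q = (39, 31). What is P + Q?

The two points share x = 39 and their y-coordinates satisfy 12 + 31 ≡ 0 (mod 43), so they are inverses. Their sum is O.

O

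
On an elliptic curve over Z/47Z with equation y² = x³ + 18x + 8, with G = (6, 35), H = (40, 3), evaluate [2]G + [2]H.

(26, 2)

First 2G:
Repeated addition: build up to 2G.
2G: tangent at (6, 35): λ = (3·6² + 18)/(2·35) ≡ 32/23. 23⁻¹ ≡ 45 (mod 47) since 23·45 = 1035 ≡ 1, so λ ≡ 32·45 ≡ 30.
  x = λ² - 6 - 6 = 900 - 12 ≡ 42; y = λ·(6 - 42) - 35 ≡ 13. → (42, 13)
2G = (42, 13).
Next 2H:
Repeated addition: build up to 2H.
2H: tangent at (40, 3): λ = (3·40² + 18)/(2·3) ≡ 24/6. 6⁻¹ ≡ 8 (mod 47) since 6·8 = 48 ≡ 1, so λ ≡ 24·8 ≡ 4.
  x = λ² - 40 - 40 = 16 - 80 ≡ 30; y = λ·(40 - 30) - 3 ≡ 37. → (30, 37)
2H = (30, 37).
Finally 2G + 2H:
(42, 13) + (30, 37). λ = (37 - 13)/(30 - 42) ≡ 24/35 mod 47. 35⁻¹ ≡ 43 (mod 47), so λ ≡ 45.
  x = λ² - 42 - 30 = 2025 - 72 ≡ 26; y = λ·(42 - 26) - 13 ≡ 2. → (26, 2)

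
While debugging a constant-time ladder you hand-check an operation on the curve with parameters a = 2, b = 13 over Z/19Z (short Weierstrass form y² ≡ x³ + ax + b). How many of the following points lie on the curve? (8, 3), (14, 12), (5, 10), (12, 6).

(8, 3): 3² ≡ 9, rhs ≡ 9 → on.
(14, 12): 12² ≡ 11, rhs ≡ 11 → on.
(5, 10): 10² ≡ 5, rhs ≡ 15 → off.
(12, 6): 6² ≡ 17, rhs ≡ 17 → on.

3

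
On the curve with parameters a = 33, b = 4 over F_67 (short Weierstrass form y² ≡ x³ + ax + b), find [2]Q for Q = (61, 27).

(0, 2)

tangent at (61, 27): λ = (3·61² + 33)/(2·27) ≡ 7/54. 54⁻¹ ≡ 36 (mod 67) since 54·36 = 1944 ≡ 1, so λ ≡ 7·36 ≡ 51.
  x = λ² - 61 - 61 = 2601 - 122 ≡ 0; y = λ·(61 - 0) - 27 ≡ 2. → (0, 2)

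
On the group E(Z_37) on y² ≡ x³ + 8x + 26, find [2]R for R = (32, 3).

tangent at (32, 3): λ = (3·32² + 8)/(2·3) ≡ 9/6. 6⁻¹ ≡ 31 (mod 37), so λ ≡ 9·31 ≡ 20.
  x = λ² - 32 - 32 = 400 - 64 ≡ 3; y = λ·(32 - 3) - 3 ≡ 22. → (3, 22)

(3, 22)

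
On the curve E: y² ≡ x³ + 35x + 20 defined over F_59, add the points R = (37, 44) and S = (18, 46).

(13, 28)

(37, 44) + (18, 46). λ = (46 - 44)/(18 - 37) ≡ 2/40 mod 59. 40⁻¹ ≡ 31 (mod 59), so λ ≡ 3.
  x = λ² - 37 - 18 = 9 - 55 ≡ 13; y = λ·(37 - 13) - 44 ≡ 28. → (13, 28)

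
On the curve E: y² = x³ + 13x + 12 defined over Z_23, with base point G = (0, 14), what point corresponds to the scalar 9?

(1, 7)

Double-and-add on 9 = (1001)₂. Start with G = (0, 14) for the leading 1-bit.
double: tangent at (0, 14): λ = (3·0² + 13)/(2·14) ≡ 13/5. 5⁻¹ ≡ 14 (mod 23) since 5·14 = 70 ≡ 1, so λ ≡ 13·14 ≡ 21.
  x = λ² - 0 - 0 = 441 - 0 ≡ 4; y = λ·(0 - 4) - 14 ≡ 17. → (4, 17)
double: tangent at (4, 17): λ = (3·4² + 13)/(2·17) ≡ 15/11. 11⁻¹ ≡ 21 (mod 23) since 11·21 = 231 ≡ 1, so λ ≡ 15·21 ≡ 16.
  x = λ² - 4 - 4 = 256 - 8 ≡ 18; y = λ·(4 - 18) - 17 ≡ 12. → (18, 12)
double: tangent at (18, 12): λ = (3·18² + 13)/(2·12) ≡ 19/1. 1⁻¹ ≡ 1 (mod 23), so λ ≡ 19·1 ≡ 19.
  x = λ² - 18 - 18 = 361 - 36 ≡ 3; y = λ·(18 - 3) - 12 ≡ 20. → (3, 20)
add G: (3, 20) + (0, 14). λ = (14 - 20)/(0 - 3) ≡ 17/20 mod 23. 20⁻¹ ≡ 15 (mod 23), so λ ≡ 2.
  x = λ² - 3 - 0 = 4 - 3 ≡ 1; y = λ·(3 - 1) - 20 ≡ 7. → (1, 7)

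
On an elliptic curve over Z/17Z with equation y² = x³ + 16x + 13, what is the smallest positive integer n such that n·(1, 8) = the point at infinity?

9

2P: tangent at (1, 8): λ = (3·1² + 16)/(2·8) ≡ 2/16. 16⁻¹ ≡ 16 (mod 17) since 16·16 = 256 ≡ 1, so λ ≡ 2·16 ≡ 15.
  x = λ² - 1 - 1 = 225 - 2 ≡ 2; y = λ·(1 - 2) - 8 ≡ 11. → (2, 11)
3P: (2, 11) + (1, 8). λ = (8 - 11)/(1 - 2) ≡ 14/16 mod 17. 16⁻¹ ≡ 16 (mod 17), so λ ≡ 3.
  x = λ² - 2 - 1 = 9 - 3 ≡ 6; y = λ·(2 - 6) - 11 ≡ 11. → (6, 11)
4P: (6, 11) + (1, 8). λ = (8 - 11)/(1 - 6) ≡ 14/12 mod 17. 12⁻¹ ≡ 10 (mod 17), so λ ≡ 4.
  x = λ² - 6 - 1 = 16 - 7 ≡ 9; y = λ·(6 - 9) - 11 ≡ 11. → (9, 11)
5P: (9, 11) + (1, 8). λ = (8 - 11)/(1 - 9) ≡ 14/9 mod 17. 9⁻¹ ≡ 2 (mod 17), so λ ≡ 11.
  x = λ² - 9 - 1 = 121 - 10 ≡ 9; y = λ·(9 - 9) - 11 ≡ 6. → (9, 6)
6P: (9, 6) + (1, 8). λ = (8 - 6)/(1 - 9) ≡ 2/9 mod 17. 9⁻¹ ≡ 2 (mod 17) since 9·2 = 18 ≡ 1, so λ ≡ 4.
  x = λ² - 9 - 1 = 16 - 10 ≡ 6; y = λ·(9 - 6) - 6 ≡ 6. → (6, 6)
7P: (6, 6) + (1, 8). λ = (8 - 6)/(1 - 6) ≡ 2/12 mod 17. 12⁻¹ ≡ 10 (mod 17) since 12·10 = 120 ≡ 1, so λ ≡ 3.
  x = λ² - 6 - 1 = 9 - 7 ≡ 2; y = λ·(6 - 2) - 6 ≡ 6. → (2, 6)
8P: (2, 6) + (1, 8). λ = (8 - 6)/(1 - 2) ≡ 2/16 mod 17. 16⁻¹ ≡ 16 (mod 17) since 16·16 = 256 ≡ 1, so λ ≡ 15.
  x = λ² - 2 - 1 = 225 - 3 ≡ 1; y = λ·(2 - 1) - 6 ≡ 9. → (1, 9)
9P: (1, 9) + (1, 8): same x and y₁ ≡ -y₂, so the sum is the point at infinity.
9P = the point at infinity, so the order is 9.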